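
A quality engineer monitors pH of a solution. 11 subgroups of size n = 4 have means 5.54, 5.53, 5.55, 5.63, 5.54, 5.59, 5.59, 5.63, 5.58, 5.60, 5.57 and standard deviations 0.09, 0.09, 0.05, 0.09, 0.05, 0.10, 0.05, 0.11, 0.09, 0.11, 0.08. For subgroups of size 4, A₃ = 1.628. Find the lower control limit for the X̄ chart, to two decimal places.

5.44

X̄̄ = (5.54 + 5.53 + 5.55 + 5.63 + 5.54 + 5.59 + 5.59 + 5.63 + 5.58 + 5.60 + 5.57) / 11 = 5.5773
s̄ = (0.09 + 0.09 + 0.05 + 0.09 + 0.05 + 0.10 + 0.05 + 0.11 + 0.09 + 0.11 + 0.08) / 11 = 0.0827
LCL = X̄̄ − A₃·s̄ = 5.5773 − 1.628 × 0.0827 = 5.4426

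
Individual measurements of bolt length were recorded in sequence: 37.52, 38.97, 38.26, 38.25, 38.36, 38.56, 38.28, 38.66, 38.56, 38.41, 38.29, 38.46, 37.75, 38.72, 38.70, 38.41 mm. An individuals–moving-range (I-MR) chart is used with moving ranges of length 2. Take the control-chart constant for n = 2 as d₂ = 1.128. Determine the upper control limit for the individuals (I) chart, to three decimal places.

X̄ = (37.52 + 38.97 + 38.26 + 38.25 + 38.36 + 38.56 + 38.28 + 38.66 + 38.56 + 38.41 + 38.29 + 38.46 + 37.75 + 38.72 + 38.70 + 38.41) / 16 = 38.3850
Moving ranges: 1.45, 0.71, 0.01, 0.11, 0.20, 0.28, 0.38, 0.10, 0.15, 0.12, 0.17, 0.71, 0.97, 0.02, 0.29; M̄R̄ = 5.6700 / 15 = 0.3780
UCL = X̄ + 3·M̄R̄/d₂ = 38.3850 + 3 × 0.3780 / 1.128 = 39.3903

39.390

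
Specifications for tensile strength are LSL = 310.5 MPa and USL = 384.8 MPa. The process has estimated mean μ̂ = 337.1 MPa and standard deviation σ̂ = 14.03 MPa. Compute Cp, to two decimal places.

Cp = (USL − LSL) / (6σ̂) = (384.8 − 310.5) / (6 × 14.03) = 74.3000 / 84.1800 = 0.8826

0.88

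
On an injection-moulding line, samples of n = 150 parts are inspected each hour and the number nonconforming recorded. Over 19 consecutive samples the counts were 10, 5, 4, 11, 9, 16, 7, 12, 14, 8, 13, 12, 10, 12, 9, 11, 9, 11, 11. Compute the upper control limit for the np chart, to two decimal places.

p̄ = Σdᵢ / (k·n) = 194 / (19 × 150) = 0.06807
UCL = np̄ + 3·√(np̄(1−p̄)) = 10.2105 + 3 × √(10.2105×0.93193) = 10.2105 + 3 × 3.0847 = 19.4647

19.46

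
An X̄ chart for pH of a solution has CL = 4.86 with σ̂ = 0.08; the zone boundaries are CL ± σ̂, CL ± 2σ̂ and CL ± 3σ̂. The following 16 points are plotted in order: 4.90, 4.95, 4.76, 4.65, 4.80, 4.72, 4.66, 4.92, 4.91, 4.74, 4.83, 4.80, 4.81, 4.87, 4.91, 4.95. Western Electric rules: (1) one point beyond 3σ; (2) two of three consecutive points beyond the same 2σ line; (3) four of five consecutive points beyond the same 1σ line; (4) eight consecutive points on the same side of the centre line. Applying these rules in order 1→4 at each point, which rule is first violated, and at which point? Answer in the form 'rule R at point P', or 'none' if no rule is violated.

rule 3 at point 7

Zone of each point (C = within 1σ̂, B = 1σ̂–2σ̂, A = 2σ̂–3σ̂, * = beyond 3σ̂; sign = side of CL): 1:+C, 2:+B, 3:-B, 4:-A, 5:-C, 6:-B, 7:-A, 8:+C, 9:+C, 10:-B, 11:-C, 12:-C, 13:-C, 14:+C, 15:+C, 16:+B
Rule 3 (four of five consecutive points beyond the same 1σ limit) is satisfied at point 7.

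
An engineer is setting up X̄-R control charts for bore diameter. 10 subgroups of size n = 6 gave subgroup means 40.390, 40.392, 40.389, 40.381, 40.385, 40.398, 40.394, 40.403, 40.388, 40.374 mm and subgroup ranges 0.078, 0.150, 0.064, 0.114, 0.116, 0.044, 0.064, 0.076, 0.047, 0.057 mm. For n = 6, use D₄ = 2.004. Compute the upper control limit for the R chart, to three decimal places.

R̄ = (0.078 + 0.150 + 0.064 + 0.114 + 0.116 + 0.044 + 0.064 + 0.076 + 0.047 + 0.057) / 10 = 0.8100 / 10 = 0.0810
UCL_R = D₄·R̄ = 2.004 × 0.0810 = 0.1623

0.162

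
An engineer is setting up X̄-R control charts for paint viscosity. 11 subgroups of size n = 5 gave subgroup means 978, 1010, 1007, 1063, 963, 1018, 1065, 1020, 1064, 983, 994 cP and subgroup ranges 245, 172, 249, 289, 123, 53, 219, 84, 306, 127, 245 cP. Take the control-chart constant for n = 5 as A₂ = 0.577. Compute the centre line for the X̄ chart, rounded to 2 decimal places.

X̄̄ = (978 + 1010 + 1007 + 1063 + 963 + 1018 + 1065 + 1020 + 1064 + 983 + 994) / 11 = 11165.0000 / 11 = 1015.0000
CL = X̄̄ = 1015.0000

1015.00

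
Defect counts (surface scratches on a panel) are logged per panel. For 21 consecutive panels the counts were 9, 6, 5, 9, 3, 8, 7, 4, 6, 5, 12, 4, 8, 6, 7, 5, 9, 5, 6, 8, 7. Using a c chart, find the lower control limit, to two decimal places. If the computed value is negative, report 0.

0.00

c̄ = (9 + 6 + 5 + 9 + 3 + 8 + 7 + 4 + 6 + 5 + 12 + 4 + 8 + 6 + 7 + 5 + 9 + 5 + 6 + 8 + 7) / 21 = 139 / 21 = 6.6190
LCL = c̄ − 3√c̄ = 6.6190 − 3 × 2.5728 = -1.0992 → 0 (cannot be negative)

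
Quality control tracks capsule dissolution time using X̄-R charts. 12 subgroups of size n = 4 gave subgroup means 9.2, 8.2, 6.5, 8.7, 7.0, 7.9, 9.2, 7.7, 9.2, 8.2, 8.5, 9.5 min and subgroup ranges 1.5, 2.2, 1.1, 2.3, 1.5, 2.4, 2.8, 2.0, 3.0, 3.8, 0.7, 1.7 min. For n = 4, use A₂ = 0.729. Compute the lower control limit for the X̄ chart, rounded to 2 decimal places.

6.80

X̄̄ = (9.2 + 8.2 + 6.5 + 8.7 + 7.0 + 7.9 + 9.2 + 7.7 + 9.2 + 8.2 + 8.5 + 9.5) / 12 = 99.8000 / 12 = 8.3167
R̄ = (1.5 + 2.2 + 1.1 + 2.3 + 1.5 + 2.4 + 2.8 + 2.0 + 3.0 + 3.8 + 0.7 + 1.7) / 12 = 25.0000 / 12 = 2.0833
LCL = X̄̄ − A₂·R̄ = 8.3167 − 0.729 × 2.0833 = 6.7979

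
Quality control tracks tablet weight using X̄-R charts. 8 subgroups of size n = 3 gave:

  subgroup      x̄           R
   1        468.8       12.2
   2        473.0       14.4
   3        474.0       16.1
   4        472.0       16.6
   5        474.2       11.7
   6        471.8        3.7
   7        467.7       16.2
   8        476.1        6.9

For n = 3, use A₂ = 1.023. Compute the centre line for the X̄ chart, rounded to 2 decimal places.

X̄̄ = (468.8 + 473.0 + 474.0 + 472.0 + 474.2 + 471.8 + 467.7 + 476.1) / 8 = 3777.6000 / 8 = 472.2000
CL = X̄̄ = 472.2000

472.20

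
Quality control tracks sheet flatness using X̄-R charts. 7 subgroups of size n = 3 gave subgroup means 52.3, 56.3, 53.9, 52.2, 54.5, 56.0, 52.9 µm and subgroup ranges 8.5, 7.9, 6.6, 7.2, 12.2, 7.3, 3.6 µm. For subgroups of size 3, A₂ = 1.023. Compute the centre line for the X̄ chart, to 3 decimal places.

X̄̄ = (52.3 + 56.3 + 53.9 + 52.2 + 54.5 + 56.0 + 52.9) / 7 = 378.1000 / 7 = 54.0143
CL = X̄̄ = 54.0143

54.014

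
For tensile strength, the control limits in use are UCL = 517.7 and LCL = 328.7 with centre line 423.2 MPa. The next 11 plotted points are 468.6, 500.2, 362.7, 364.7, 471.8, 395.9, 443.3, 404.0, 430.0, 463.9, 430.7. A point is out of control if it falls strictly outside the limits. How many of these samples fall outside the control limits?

All 11 points lie within [328.7, 517.7].

0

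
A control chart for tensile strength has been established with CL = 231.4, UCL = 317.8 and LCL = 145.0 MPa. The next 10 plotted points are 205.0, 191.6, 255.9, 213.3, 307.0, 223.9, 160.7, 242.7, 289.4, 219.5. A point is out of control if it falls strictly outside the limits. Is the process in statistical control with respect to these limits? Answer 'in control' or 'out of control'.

in control

All 10 points lie within [145.0, 317.8].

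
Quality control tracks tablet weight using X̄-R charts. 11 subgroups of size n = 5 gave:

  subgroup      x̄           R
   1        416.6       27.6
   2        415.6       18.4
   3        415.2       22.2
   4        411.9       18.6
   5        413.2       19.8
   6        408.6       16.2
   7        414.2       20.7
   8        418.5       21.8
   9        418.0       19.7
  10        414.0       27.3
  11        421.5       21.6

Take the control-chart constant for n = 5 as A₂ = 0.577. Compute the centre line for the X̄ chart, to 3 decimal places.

X̄̄ = (416.6 + 415.6 + 415.2 + 411.9 + 413.2 + 408.6 + 414.2 + 418.5 + 418.0 + 414.0 + 421.5) / 11 = 4567.3000 / 11 = 415.2091
CL = X̄̄ = 415.2091

415.209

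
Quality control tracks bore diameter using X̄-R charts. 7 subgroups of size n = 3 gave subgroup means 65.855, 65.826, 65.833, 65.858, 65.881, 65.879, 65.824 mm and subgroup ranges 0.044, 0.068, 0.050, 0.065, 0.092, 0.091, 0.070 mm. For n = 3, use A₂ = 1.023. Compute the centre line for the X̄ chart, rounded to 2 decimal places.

65.85

X̄̄ = (65.855 + 65.826 + 65.833 + 65.858 + 65.881 + 65.879 + 65.824) / 7 = 460.9560 / 7 = 65.8509
CL = X̄̄ = 65.8509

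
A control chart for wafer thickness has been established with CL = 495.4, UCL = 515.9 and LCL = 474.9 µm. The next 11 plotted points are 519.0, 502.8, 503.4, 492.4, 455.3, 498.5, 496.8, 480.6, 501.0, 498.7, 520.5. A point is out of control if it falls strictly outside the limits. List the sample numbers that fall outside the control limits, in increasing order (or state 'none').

Compare each point to [474.9, 515.9]: sample 1 = 519.0 > UCL; sample 5 = 455.3 < LCL; sample 11 = 520.5 > UCL.

1, 5, 11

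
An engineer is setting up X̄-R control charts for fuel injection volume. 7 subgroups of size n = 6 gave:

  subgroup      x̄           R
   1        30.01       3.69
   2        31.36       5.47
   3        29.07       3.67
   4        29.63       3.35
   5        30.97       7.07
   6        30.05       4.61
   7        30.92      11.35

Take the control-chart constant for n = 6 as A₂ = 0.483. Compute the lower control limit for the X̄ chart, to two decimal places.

X̄̄ = (30.01 + 31.36 + 29.07 + 29.63 + 30.97 + 30.05 + 30.92) / 7 = 212.0100 / 7 = 30.2871
R̄ = (3.69 + 5.47 + 3.67 + 3.35 + 7.07 + 4.61 + 11.35) / 7 = 39.2100 / 7 = 5.6014
LCL = X̄̄ − A₂·R̄ = 30.2871 − 0.483 × 5.6014 = 27.5817

27.58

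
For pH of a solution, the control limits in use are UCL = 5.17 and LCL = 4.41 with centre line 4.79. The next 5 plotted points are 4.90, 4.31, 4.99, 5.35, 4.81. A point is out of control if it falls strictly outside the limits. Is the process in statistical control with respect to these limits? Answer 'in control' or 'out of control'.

Compare each point to [4.41, 5.17]: sample 2 = 4.31 < LCL; sample 4 = 5.35 > UCL.

out of control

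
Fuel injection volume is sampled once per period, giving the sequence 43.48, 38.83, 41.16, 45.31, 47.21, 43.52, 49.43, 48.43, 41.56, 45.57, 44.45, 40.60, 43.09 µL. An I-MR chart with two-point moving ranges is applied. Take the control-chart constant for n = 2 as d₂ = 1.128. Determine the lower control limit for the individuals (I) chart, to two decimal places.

34.75

X̄ = (43.48 + 38.83 + 41.16 + 45.31 + 47.21 + 43.52 + 49.43 + 48.43 + 41.56 + 45.57 + 44.45 + 40.60 + 43.09) / 13 = 44.0492
Moving ranges: 4.65, 2.33, 4.15, 1.90, 3.69, 5.91, 1.00, 6.87, 4.01, 1.12, 3.85, 2.49; M̄R̄ = 41.9700 / 12 = 3.4975
LCL = X̄ − 3·M̄R̄/d₂ = 44.0492 − 3 × 3.4975 / 1.128 = 34.7474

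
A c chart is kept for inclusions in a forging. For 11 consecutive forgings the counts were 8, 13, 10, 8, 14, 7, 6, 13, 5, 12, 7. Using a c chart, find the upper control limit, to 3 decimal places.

18.544

c̄ = (8 + 13 + 10 + 8 + 14 + 7 + 6 + 13 + 5 + 12 + 7) / 11 = 103 / 11 = 9.3636
UCL = c̄ + 3√c̄ = 9.3636 + 3 × √9.3636 = 9.3636 + 3 × 3.0600 = 18.5437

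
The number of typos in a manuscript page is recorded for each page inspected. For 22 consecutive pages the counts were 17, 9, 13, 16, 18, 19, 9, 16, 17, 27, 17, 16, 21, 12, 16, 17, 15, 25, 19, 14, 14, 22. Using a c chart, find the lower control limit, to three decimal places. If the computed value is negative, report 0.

c̄ = (17 + 9 + 13 + 16 + 18 + 19 + 9 + 16 + 17 + 27 + 17 + 16 + 21 + 12 + 16 + 17 + 15 + 25 + 19 + 14 + 14 + 22) / 22 = 369 / 22 = 16.7727
LCL = c̄ − 3√c̄ = 16.7727 − 3 × 4.0955 = 4.4864

4.486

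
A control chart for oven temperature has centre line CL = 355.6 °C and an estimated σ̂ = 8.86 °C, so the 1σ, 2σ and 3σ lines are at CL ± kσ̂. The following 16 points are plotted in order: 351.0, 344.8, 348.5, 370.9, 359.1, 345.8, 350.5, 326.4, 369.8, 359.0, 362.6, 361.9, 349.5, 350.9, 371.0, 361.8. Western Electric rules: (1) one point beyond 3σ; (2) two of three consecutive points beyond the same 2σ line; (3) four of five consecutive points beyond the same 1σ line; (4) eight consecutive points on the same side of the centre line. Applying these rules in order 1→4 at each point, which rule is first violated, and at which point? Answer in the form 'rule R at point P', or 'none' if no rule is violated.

rule 1 at point 8

Zone of each point (C = within 1σ̂, B = 1σ̂–2σ̂, A = 2σ̂–3σ̂, * = beyond 3σ̂; sign = side of CL): 1:-C, 2:-B, 3:-C, 4:+B, 5:+C, 6:-B, 7:-C, 8:-*, 9:+B, 10:+C, 11:+C, 12:+C, 13:-C, 14:-C, 15:+B, 16:+C
Rule 1 (one point beyond the 3σ limits) is satisfied at point 8.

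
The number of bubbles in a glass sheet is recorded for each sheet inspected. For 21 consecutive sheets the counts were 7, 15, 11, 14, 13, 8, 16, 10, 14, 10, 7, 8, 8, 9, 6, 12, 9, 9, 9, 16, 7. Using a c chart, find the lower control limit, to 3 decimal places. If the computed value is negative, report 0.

c̄ = (7 + 15 + 11 + 14 + 13 + 8 + 16 + 10 + 14 + 10 + 7 + 8 + 8 + 9 + 6 + 12 + 9 + 9 + 9 + 16 + 7) / 21 = 218 / 21 = 10.3810
LCL = c̄ − 3√c̄ = 10.3810 − 3 × 3.2219 = 0.7151

0.715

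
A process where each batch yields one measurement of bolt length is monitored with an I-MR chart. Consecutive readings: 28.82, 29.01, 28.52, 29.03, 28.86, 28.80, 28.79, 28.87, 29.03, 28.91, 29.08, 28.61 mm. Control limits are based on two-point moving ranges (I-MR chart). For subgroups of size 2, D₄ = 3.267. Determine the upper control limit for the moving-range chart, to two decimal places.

Moving ranges: 0.19, 0.49, 0.51, 0.17, 0.06, 0.01, 0.08, 0.16, 0.12, 0.17, 0.47; M̄R̄ = 2.4300 / 11 = 0.2209
UCL_MR = D₄·M̄R̄ = 3.267 × 0.2209 = 0.7217

0.72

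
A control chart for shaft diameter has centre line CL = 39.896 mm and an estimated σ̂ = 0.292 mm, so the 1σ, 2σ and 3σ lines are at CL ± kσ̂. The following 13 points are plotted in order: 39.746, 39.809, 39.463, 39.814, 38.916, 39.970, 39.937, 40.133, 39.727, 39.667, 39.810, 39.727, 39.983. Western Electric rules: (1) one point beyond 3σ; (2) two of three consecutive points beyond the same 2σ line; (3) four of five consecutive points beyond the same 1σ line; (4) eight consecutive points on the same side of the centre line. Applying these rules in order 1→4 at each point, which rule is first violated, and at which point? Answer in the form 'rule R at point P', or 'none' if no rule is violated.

rule 1 at point 5

Zone of each point (C = within 1σ̂, B = 1σ̂–2σ̂, A = 2σ̂–3σ̂, * = beyond 3σ̂; sign = side of CL): 1:-C, 2:-C, 3:-B, 4:-C, 5:-*, 6:+C, 7:+C, 8:+C, 9:-C, 10:-C, 11:-C, 12:-C, 13:+C
Rule 1 (one point beyond the 3σ limits) is satisfied at point 5.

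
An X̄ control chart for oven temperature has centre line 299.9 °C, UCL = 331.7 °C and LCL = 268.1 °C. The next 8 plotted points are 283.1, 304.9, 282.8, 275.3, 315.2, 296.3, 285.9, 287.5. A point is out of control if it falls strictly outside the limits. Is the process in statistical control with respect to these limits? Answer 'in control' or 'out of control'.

All 8 points lie within [268.1, 331.7].

in control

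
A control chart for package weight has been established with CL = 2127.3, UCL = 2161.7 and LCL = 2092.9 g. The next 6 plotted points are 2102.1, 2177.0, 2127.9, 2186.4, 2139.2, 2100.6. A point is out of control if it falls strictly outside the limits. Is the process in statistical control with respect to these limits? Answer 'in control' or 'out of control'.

Compare each point to [2092.9, 2161.7]: sample 2 = 2177.0 > UCL; sample 4 = 2186.4 > UCL.

out of control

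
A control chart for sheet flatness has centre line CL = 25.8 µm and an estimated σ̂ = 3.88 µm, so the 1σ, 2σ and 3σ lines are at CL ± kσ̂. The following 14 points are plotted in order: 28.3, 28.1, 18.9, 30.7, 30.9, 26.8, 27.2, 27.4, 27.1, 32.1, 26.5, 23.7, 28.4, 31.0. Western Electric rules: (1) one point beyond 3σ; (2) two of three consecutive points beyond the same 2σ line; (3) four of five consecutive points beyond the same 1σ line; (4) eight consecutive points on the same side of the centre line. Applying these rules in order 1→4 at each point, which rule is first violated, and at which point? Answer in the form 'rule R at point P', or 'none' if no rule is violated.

rule 4 at point 11

Zone of each point (C = within 1σ̂, B = 1σ̂–2σ̂, A = 2σ̂–3σ̂, * = beyond 3σ̂; sign = side of CL): 1:+C, 2:+C, 3:-B, 4:+B, 5:+B, 6:+C, 7:+C, 8:+C, 9:+C, 10:+B, 11:+C, 12:-C, 13:+C, 14:+B
Rule 4 (eight consecutive points on the same side of the centre line) is satisfied at point 11.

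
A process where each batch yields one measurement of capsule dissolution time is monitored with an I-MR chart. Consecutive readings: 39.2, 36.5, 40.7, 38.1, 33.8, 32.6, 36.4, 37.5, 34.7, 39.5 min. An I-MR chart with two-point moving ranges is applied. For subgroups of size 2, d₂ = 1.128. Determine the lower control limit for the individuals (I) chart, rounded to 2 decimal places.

28.77

X̄ = (39.2 + 36.5 + 40.7 + 38.1 + 33.8 + 32.6 + 36.4 + 37.5 + 34.7 + 39.5) / 10 = 36.9000
Moving ranges: 2.7, 4.2, 2.6, 4.3, 1.2, 3.8, 1.1, 2.8, 4.8; M̄R̄ = 27.5000 / 9 = 3.0556
LCL = X̄ − 3·M̄R̄/d₂ = 36.9000 − 3 × 3.0556 / 1.128 = 28.7735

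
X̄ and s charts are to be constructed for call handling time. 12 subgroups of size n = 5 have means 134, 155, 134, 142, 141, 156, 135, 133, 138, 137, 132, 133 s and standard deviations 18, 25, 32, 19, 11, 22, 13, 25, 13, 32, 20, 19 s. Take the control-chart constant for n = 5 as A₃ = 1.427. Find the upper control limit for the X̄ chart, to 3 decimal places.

168.777

X̄̄ = (134 + 155 + 134 + 142 + 141 + 156 + 135 + 133 + 138 + 137 + 132 + 133) / 12 = 139.1667
s̄ = (18 + 25 + 32 + 19 + 11 + 22 + 13 + 25 + 13 + 32 + 20 + 19) / 12 = 20.7500
UCL = X̄̄ + A₃·s̄ = 139.1667 + 1.427 × 20.7500 = 168.7769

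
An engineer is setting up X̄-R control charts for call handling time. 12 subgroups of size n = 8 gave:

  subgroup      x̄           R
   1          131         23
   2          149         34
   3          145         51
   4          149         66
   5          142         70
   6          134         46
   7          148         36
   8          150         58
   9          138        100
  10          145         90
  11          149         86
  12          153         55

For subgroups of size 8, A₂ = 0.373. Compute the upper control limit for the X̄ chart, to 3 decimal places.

166.641

X̄̄ = (131 + 149 + 145 + 149 + 142 + 134 + 148 + 150 + 138 + 145 + 149 + 153) / 12 = 1733.0000 / 12 = 144.4167
R̄ = (23 + 34 + 51 + 66 + 70 + 46 + 36 + 58 + 100 + 90 + 86 + 55) / 12 = 715.0000 / 12 = 59.5833
UCL = X̄̄ + A₂·R̄ = 144.4167 + 0.373 × 59.5833 = 166.6412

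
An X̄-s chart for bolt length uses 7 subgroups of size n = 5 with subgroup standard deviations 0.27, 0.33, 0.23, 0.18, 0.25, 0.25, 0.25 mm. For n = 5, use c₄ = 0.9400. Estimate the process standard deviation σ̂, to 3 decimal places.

s̄ = (0.27 + 0.33 + 0.23 + 0.18 + 0.25 + 0.25 + 0.25) / 7 = 0.2514
σ̂ = s̄ / c₄ = 0.2514 / 0.9400 = 0.2675

0.267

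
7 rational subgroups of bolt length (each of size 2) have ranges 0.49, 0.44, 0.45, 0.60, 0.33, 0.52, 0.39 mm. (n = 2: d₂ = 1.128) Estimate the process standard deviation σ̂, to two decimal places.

0.41

R̄ = (0.49 + 0.44 + 0.45 + 0.60 + 0.33 + 0.52 + 0.39) / 7 = 0.4600
σ̂ = R̄ / d₂ = 0.4600 / 1.128 = 0.4078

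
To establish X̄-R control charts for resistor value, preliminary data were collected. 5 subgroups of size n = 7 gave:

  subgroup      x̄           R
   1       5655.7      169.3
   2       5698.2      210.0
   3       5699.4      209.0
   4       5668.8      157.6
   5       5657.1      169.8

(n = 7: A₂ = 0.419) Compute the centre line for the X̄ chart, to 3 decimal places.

X̄̄ = (5655.7 + 5698.2 + 5699.4 + 5668.8 + 5657.1) / 5 = 28379.2000 / 5 = 5675.8400
CL = X̄̄ = 5675.8400

5675.840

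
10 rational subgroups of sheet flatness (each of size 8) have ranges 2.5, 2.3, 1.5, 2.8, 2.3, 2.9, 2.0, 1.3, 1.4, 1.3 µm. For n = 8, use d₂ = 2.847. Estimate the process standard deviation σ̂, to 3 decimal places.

R̄ = (2.5 + 2.3 + 1.5 + 2.8 + 2.3 + 2.9 + 2.0 + 1.3 + 1.4 + 1.3) / 10 = 2.0300
σ̂ = R̄ / d₂ = 2.0300 / 2.847 = 0.7130

0.713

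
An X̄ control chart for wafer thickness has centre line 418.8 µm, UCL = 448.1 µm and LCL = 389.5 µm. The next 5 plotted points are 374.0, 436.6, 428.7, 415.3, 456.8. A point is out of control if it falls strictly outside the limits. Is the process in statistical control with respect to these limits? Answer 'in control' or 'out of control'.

out of control

Compare each point to [389.5, 448.1]: sample 1 = 374.0 < LCL; sample 5 = 456.8 > UCL.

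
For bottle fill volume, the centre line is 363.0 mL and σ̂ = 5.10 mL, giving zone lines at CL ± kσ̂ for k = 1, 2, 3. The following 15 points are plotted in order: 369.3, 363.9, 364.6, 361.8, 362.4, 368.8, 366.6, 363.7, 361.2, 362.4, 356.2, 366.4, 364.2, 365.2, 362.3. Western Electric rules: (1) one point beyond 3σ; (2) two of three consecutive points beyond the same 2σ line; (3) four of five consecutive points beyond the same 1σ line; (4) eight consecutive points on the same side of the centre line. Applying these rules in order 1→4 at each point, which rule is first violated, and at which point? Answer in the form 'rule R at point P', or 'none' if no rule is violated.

Zone of each point (C = within 1σ̂, B = 1σ̂–2σ̂, A = 2σ̂–3σ̂, * = beyond 3σ̂; sign = side of CL): 1:+B, 2:+C, 3:+C, 4:-C, 5:-C, 6:+B, 7:+C, 8:+C, 9:-C, 10:-C, 11:-B, 12:+C, 13:+C, 14:+C, 15:-C
No rule fires across all 15 points.

none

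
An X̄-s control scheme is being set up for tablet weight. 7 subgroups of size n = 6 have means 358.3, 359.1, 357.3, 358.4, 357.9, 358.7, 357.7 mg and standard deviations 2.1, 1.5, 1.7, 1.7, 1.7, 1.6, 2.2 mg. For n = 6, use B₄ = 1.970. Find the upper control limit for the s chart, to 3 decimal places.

s̄ = (2.1 + 1.5 + 1.7 + 1.7 + 1.7 + 1.6 + 2.2) / 7 = 1.7857
UCL_s = B₄·s̄ = 1.970 × 1.7857 = 3.5179

3.518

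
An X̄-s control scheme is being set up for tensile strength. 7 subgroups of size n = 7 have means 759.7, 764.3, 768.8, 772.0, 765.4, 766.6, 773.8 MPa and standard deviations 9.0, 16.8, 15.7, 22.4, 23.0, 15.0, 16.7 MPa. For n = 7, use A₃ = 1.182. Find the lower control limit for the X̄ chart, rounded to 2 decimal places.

747.20

X̄̄ = (759.7 + 764.3 + 768.8 + 772.0 + 765.4 + 766.6 + 773.8) / 7 = 767.2286
s̄ = (9.0 + 16.8 + 15.7 + 22.4 + 23.0 + 15.0 + 16.7) / 7 = 16.9429
LCL = X̄̄ − A₃·s̄ = 767.2286 − 1.182 × 16.9429 = 747.2021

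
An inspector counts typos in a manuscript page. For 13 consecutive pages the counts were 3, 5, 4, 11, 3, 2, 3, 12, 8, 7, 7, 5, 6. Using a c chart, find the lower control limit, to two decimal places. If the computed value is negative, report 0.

0.00

c̄ = (3 + 5 + 4 + 11 + 3 + 2 + 3 + 12 + 8 + 7 + 7 + 5 + 6) / 13 = 76 / 13 = 5.8462
LCL = c̄ − 3√c̄ = 5.8462 − 3 × 2.4179 = -1.4075 → 0 (cannot be negative)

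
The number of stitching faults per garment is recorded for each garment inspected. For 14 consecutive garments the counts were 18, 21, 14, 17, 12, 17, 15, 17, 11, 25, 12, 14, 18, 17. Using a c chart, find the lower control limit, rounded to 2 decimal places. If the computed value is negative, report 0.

c̄ = (18 + 21 + 14 + 17 + 12 + 17 + 15 + 17 + 11 + 25 + 12 + 14 + 18 + 17) / 14 = 228 / 14 = 16.2857
LCL = c̄ − 3√c̄ = 16.2857 − 3 × 4.0356 = 4.1790

4.18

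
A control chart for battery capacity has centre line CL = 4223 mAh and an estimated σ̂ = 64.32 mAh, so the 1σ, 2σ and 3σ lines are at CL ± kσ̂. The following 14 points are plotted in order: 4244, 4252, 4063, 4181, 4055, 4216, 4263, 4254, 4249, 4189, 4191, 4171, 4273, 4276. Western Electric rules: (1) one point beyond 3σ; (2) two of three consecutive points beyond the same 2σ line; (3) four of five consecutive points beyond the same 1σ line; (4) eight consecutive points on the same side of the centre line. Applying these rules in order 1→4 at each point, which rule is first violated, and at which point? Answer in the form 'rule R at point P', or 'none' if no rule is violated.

Zone of each point (C = within 1σ̂, B = 1σ̂–2σ̂, A = 2σ̂–3σ̂, * = beyond 3σ̂; sign = side of CL): 1:+C, 2:+C, 3:-A, 4:-C, 5:-A, 6:-C, 7:+C, 8:+C, 9:+C, 10:-C, 11:-C, 12:-C, 13:+C, 14:+C
Rule 2 (two of three consecutive points beyond the same 2σ limit) is satisfied at point 5.

rule 2 at point 5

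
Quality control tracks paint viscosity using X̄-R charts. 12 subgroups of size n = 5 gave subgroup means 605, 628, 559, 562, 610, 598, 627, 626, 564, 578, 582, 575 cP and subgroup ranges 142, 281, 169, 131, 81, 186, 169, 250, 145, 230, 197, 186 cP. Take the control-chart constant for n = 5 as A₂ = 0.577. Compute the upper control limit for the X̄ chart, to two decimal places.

697.03

X̄̄ = (605 + 628 + 559 + 562 + 610 + 598 + 627 + 626 + 564 + 578 + 582 + 575) / 12 = 7114.0000 / 12 = 592.8333
R̄ = (142 + 281 + 169 + 131 + 81 + 186 + 169 + 250 + 145 + 230 + 197 + 186) / 12 = 2167.0000 / 12 = 180.5833
UCL = X̄̄ + A₂·R̄ = 592.8333 + 0.577 × 180.5833 = 697.0299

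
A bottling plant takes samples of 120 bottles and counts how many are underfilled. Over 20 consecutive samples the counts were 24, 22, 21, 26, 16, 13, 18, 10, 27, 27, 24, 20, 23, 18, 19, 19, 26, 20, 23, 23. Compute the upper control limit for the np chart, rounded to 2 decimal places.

p̄ = Σdᵢ / (k·n) = 419 / (20 × 120) = 0.17458
UCL = np̄ + 3·√(np̄(1−p̄)) = 20.9500 + 3 × √(20.9500×0.82542) = 20.9500 + 3 × 4.1584 = 33.4253

33.43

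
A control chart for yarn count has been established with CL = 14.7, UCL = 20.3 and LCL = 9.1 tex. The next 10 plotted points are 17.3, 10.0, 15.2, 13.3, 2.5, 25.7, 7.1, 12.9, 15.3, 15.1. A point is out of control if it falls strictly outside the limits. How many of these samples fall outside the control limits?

Compare each point to [9.1, 20.3]: sample 5 = 2.5 < LCL; sample 6 = 25.7 > UCL; sample 7 = 7.1 < LCL.

3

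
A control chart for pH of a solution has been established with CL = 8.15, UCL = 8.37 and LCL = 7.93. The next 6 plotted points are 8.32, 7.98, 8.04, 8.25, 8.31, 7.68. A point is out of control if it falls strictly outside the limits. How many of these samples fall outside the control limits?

Compare each point to [7.93, 8.37]: sample 6 = 7.68 < LCL.

1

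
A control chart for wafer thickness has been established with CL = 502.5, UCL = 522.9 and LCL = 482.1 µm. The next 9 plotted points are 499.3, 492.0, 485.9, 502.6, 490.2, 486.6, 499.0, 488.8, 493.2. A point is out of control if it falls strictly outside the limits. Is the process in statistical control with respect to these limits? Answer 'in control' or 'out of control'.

in control

All 9 points lie within [482.1, 522.9].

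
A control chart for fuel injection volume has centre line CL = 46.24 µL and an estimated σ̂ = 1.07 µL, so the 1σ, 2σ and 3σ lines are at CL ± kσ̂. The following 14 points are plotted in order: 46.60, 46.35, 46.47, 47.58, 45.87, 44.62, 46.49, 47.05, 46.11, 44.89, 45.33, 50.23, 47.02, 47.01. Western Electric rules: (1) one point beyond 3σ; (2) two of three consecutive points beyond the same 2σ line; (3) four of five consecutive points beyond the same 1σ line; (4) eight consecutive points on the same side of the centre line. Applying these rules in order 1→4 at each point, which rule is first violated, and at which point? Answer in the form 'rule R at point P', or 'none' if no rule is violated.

Zone of each point (C = within 1σ̂, B = 1σ̂–2σ̂, A = 2σ̂–3σ̂, * = beyond 3σ̂; sign = side of CL): 1:+C, 2:+C, 3:+C, 4:+B, 5:-C, 6:-B, 7:+C, 8:+C, 9:-C, 10:-B, 11:-C, 12:+*, 13:+C, 14:+C
Rule 1 (one point beyond the 3σ limits) is satisfied at point 12.

rule 1 at point 12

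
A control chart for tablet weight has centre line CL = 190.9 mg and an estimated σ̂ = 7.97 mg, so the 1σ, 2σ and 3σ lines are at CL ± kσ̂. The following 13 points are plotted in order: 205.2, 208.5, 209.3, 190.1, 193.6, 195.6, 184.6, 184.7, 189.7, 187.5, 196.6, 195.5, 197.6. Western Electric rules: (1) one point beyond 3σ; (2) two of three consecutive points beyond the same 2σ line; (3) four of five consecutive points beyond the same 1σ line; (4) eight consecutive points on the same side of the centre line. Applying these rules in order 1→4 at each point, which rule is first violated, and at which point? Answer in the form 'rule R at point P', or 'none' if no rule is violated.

Zone of each point (C = within 1σ̂, B = 1σ̂–2σ̂, A = 2σ̂–3σ̂, * = beyond 3σ̂; sign = side of CL): 1:+B, 2:+A, 3:+A, 4:-C, 5:+C, 6:+C, 7:-C, 8:-C, 9:-C, 10:-C, 11:+C, 12:+C, 13:+C
Rule 2 (two of three consecutive points beyond the same 2σ limit) is satisfied at point 3.

rule 2 at point 3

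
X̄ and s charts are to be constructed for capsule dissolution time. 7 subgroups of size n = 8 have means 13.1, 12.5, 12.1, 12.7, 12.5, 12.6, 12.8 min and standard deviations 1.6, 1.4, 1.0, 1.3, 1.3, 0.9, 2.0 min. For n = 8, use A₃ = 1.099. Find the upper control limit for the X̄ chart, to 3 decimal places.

X̄̄ = (13.1 + 12.5 + 12.1 + 12.7 + 12.5 + 12.6 + 12.8) / 7 = 12.6143
s̄ = (1.6 + 1.4 + 1.0 + 1.3 + 1.3 + 0.9 + 2.0) / 7 = 1.3571
UCL = X̄̄ + A₃·s̄ = 12.6143 + 1.099 × 1.3571 = 14.1058

14.106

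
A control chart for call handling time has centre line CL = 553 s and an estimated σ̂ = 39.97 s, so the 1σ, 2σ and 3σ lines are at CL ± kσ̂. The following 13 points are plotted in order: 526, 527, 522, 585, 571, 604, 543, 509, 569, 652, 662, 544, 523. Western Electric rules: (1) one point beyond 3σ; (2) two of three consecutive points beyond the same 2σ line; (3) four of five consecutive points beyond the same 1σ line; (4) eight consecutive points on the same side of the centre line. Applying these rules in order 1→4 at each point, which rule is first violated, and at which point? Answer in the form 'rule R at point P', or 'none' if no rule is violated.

Zone of each point (C = within 1σ̂, B = 1σ̂–2σ̂, A = 2σ̂–3σ̂, * = beyond 3σ̂; sign = side of CL): 1:-C, 2:-C, 3:-C, 4:+C, 5:+C, 6:+B, 7:-C, 8:-B, 9:+C, 10:+A, 11:+A, 12:-C, 13:-C
Rule 2 (two of three consecutive points beyond the same 2σ limit) is satisfied at point 11.

rule 2 at point 11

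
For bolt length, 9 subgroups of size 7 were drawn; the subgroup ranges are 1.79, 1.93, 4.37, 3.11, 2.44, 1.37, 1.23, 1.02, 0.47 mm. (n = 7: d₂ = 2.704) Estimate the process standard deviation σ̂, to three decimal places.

0.729

R̄ = (1.79 + 1.93 + 4.37 + 3.11 + 2.44 + 1.37 + 1.23 + 1.02 + 0.47) / 9 = 1.9700
σ̂ = R̄ / d₂ = 1.9700 / 2.704 = 0.7286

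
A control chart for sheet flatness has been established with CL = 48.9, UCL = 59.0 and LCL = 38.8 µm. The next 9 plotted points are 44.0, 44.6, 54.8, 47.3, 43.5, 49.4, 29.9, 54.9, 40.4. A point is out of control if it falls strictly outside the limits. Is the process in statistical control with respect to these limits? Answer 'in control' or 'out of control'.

Compare each point to [38.8, 59.0]: sample 7 = 29.9 < LCL.

out of control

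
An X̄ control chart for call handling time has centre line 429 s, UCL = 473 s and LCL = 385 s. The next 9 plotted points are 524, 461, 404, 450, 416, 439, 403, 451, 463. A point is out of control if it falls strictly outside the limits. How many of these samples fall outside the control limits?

Compare each point to [385, 473]: sample 1 = 524 > UCL.

1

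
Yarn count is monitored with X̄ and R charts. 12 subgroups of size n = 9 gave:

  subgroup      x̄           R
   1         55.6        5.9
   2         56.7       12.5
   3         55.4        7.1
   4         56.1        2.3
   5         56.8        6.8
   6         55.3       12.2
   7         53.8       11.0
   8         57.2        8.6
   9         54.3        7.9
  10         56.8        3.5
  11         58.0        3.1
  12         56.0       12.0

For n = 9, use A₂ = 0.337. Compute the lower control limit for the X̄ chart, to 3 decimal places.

53.391

X̄̄ = (55.6 + 56.7 + 55.4 + 56.1 + 56.8 + 55.3 + 53.8 + 57.2 + 54.3 + 56.8 + 58.0 + 56.0) / 12 = 672.0000 / 12 = 56.0000
R̄ = (5.9 + 12.5 + 7.1 + 2.3 + 6.8 + 12.2 + 11.0 + 8.6 + 7.9 + 3.5 + 3.1 + 12.0) / 12 = 92.9000 / 12 = 7.7417
LCL = X̄̄ − A₂·R̄ = 56.0000 − 0.337 × 7.7417 = 53.3911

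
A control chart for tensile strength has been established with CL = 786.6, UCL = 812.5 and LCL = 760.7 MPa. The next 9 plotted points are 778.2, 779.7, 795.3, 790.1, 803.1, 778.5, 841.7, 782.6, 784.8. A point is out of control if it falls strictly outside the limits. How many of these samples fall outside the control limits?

Compare each point to [760.7, 812.5]: sample 7 = 841.7 > UCL.

1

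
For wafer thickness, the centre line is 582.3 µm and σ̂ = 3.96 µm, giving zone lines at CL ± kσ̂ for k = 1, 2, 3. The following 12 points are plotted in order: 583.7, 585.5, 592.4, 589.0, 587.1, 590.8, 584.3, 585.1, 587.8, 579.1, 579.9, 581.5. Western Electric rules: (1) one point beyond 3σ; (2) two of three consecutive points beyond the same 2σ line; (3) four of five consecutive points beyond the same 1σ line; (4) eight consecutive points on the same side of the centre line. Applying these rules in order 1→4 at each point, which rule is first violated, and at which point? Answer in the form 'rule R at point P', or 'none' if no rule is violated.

Zone of each point (C = within 1σ̂, B = 1σ̂–2σ̂, A = 2σ̂–3σ̂, * = beyond 3σ̂; sign = side of CL): 1:+C, 2:+C, 3:+A, 4:+B, 5:+B, 6:+A, 7:+C, 8:+C, 9:+B, 10:-C, 11:-C, 12:-C
Rule 3 (four of five consecutive points beyond the same 1σ limit) is satisfied at point 6.

rule 3 at point 6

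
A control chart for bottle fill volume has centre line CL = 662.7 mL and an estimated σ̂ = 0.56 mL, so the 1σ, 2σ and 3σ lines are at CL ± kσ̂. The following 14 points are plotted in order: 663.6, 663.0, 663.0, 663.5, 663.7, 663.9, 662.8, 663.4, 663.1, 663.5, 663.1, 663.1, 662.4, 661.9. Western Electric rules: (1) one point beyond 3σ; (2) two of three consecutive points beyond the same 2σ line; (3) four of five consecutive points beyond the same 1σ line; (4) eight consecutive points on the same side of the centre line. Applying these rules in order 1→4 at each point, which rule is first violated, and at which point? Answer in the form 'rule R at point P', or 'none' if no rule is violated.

Zone of each point (C = within 1σ̂, B = 1σ̂–2σ̂, A = 2σ̂–3σ̂, * = beyond 3σ̂; sign = side of CL): 1:+B, 2:+C, 3:+C, 4:+B, 5:+B, 6:+A, 7:+C, 8:+B, 9:+C, 10:+B, 11:+C, 12:+C, 13:-C, 14:-B
Rule 3 (four of five consecutive points beyond the same 1σ limit) is satisfied at point 8.

rule 3 at point 8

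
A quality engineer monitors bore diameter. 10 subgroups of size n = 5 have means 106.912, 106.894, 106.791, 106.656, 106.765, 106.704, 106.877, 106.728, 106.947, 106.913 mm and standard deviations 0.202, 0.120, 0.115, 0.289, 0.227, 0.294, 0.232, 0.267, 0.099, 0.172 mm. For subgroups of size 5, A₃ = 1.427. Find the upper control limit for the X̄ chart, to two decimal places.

107.11

X̄̄ = (106.912 + 106.894 + 106.791 + 106.656 + 106.765 + 106.704 + 106.877 + 106.728 + 106.947 + 106.913) / 10 = 106.8187
s̄ = (0.202 + 0.120 + 0.115 + 0.289 + 0.227 + 0.294 + 0.232 + 0.267 + 0.099 + 0.172) / 10 = 0.2017
UCL = X̄̄ + A₃·s̄ = 106.8187 + 1.427 × 0.2017 = 107.1065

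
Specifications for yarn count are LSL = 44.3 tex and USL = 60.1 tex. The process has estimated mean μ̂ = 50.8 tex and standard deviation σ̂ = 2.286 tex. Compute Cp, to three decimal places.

Cp = (USL − LSL) / (6σ̂) = (60.1 − 44.3) / (6 × 2.286) = 15.8000 / 13.7160 = 1.1519

1.152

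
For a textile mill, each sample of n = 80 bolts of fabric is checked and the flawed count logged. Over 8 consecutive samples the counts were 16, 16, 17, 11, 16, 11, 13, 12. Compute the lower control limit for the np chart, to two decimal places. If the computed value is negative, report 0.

3.80

p̄ = Σdᵢ / (k·n) = 112 / (8 × 80) = 0.17500
LCL = np̄ − 3·√(np̄(1−p̄)) = 14.0000 − 3 × 3.3985 = 3.8044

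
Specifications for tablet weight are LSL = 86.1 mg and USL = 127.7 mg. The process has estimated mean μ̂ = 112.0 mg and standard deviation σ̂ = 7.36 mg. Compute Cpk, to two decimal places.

Cpu = (USL − μ̂) / (3σ̂) = (127.7 − 112.0) / (3 × 7.36) = 0.7111; Cpl = (μ̂ − LSL) / (3σ̂) = (112.0 − 86.1) / (3 × 7.36) = 1.1730; Cpk = min(Cpu, Cpl) = 0.7111

0.71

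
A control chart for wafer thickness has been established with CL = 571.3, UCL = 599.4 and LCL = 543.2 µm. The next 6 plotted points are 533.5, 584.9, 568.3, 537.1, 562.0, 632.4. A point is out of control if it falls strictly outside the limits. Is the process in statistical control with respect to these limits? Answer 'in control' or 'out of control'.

out of control

Compare each point to [543.2, 599.4]: sample 1 = 533.5 < LCL; sample 4 = 537.1 < LCL; sample 6 = 632.4 > UCL.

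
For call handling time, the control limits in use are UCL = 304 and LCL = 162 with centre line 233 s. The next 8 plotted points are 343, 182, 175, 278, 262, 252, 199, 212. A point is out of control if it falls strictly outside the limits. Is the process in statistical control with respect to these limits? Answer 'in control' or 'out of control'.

out of control

Compare each point to [162, 304]: sample 1 = 343 > UCL.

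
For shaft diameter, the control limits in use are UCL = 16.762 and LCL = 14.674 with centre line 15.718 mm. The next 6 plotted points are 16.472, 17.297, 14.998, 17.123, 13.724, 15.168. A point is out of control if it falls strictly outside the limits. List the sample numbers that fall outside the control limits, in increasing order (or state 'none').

Compare each point to [14.674, 16.762]: sample 2 = 17.297 > UCL; sample 4 = 17.123 > UCL; sample 5 = 13.724 < LCL.

2, 4, 5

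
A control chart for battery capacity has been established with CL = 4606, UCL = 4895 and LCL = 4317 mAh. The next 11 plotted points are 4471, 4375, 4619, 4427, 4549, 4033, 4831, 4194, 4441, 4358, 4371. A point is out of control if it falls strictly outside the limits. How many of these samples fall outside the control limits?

Compare each point to [4317, 4895]: sample 6 = 4033 < LCL; sample 8 = 4194 < LCL.

2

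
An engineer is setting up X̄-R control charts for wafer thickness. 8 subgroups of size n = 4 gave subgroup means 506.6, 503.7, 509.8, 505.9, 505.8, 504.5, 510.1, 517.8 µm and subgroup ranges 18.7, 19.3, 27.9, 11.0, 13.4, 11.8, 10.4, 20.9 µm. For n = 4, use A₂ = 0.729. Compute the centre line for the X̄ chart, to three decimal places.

508.025

X̄̄ = (506.6 + 503.7 + 509.8 + 505.9 + 505.8 + 504.5 + 510.1 + 517.8) / 8 = 4064.2000 / 8 = 508.0250
CL = X̄̄ = 508.0250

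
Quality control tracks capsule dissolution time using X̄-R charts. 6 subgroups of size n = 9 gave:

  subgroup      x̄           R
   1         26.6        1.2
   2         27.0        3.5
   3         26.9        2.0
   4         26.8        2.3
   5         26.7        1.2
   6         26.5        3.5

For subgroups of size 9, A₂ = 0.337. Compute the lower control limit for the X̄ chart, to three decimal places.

25.981

X̄̄ = (26.6 + 27.0 + 26.9 + 26.8 + 26.7 + 26.5) / 6 = 160.5000 / 6 = 26.7500
R̄ = (1.2 + 3.5 + 2.0 + 2.3 + 1.2 + 3.5) / 6 = 13.7000 / 6 = 2.2833
LCL = X̄̄ − A₂·R̄ = 26.7500 − 0.337 × 2.2833 = 25.9805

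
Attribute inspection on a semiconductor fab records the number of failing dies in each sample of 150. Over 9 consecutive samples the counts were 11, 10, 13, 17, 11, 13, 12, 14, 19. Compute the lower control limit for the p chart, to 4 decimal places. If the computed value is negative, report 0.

p̄ = Σdᵢ / (k·n) = 120 / (9 × 150) = 0.08889
LCL = p̄ − 3·√(p̄(1−p̄)/n) = 0.08889 − 3 × 0.02324 = 0.01918

0.0192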